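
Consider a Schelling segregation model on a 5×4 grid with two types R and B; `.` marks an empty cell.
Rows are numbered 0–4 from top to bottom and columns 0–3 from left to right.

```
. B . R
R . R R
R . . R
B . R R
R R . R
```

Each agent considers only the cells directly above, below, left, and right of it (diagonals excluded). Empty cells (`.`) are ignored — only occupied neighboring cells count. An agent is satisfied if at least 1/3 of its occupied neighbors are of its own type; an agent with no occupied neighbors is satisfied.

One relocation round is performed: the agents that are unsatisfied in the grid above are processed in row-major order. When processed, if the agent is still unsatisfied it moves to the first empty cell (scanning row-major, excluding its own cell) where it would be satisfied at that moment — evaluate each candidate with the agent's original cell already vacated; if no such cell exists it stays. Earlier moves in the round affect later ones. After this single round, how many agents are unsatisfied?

Initially unsatisfied (in order): (3,0).
  (3,0) → (0,0).
Resulting grid:
B B . R
R . R R
R . . R
. . R R
R R . R
All satisfied now.

0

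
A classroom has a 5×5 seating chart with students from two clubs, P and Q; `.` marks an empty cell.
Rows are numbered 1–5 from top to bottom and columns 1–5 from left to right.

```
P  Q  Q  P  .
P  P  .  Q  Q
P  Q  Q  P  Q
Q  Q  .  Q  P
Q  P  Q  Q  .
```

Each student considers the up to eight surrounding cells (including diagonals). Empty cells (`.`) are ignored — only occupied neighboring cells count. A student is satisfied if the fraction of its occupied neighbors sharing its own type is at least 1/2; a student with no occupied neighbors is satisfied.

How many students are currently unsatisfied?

(1,1)P 2/3 satisfied
(1,2)Q 1/4 not
(1,3)Q 2/4 satisfied
(1,4)P 0/3 not
(2,1)P 3/5 satisfied
(2,2)P 3/7 not
(2,4)Q 4/6 satisfied
(2,5)Q 2/4 satisfied
(3,1)P 2/5 not
(3,2)Q 3/6 satisfied
(3,3)Q 4/6 satisfied
(3,4)P 1/6 not
(3,5)Q 3/5 satisfied
(4,1)Q 3/5 satisfied
(4,2)Q 5/7 satisfied
(4,4)Q 4/6 satisfied
(4,5)P 1/4 not
(5,1)Q 2/3 satisfied
(5,2)P 0/4 not
(5,3)Q 3/4 satisfied
(5,4)Q 2/3 satisfied
Unsatisfied: (1,2), (1,4), (2,2), (3,1), (3,4), (4,5), (5,2) — 7 in total.

7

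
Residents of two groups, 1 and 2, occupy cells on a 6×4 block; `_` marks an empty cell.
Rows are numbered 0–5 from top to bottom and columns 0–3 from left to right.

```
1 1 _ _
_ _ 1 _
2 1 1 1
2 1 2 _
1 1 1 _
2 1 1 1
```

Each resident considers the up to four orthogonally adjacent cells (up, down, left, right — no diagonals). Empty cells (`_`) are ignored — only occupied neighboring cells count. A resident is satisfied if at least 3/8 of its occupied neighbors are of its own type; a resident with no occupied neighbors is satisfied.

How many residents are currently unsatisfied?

4

Row 0: (0,0)1 1/1 ✓ · (0,1)1 1/1 ✓
Row 1: (1,2)1 1/1 ✓
Row 2: (2,0)2 1/2 ✓ · (2,1)1 2/3 ✓ · (2,2)1 3/4 ✓ · (2,3)1 1/1 ✓
Row 3: (3,0)2 1/3 ✗ · (3,1)1 2/4 ✓ · (3,2)2 0/3 ✗
Row 4: (4,0)1 1/3 ✗ · (4,1)1 4/4 ✓ · (4,2)1 2/3 ✓
Row 5: (5,0)2 0/2 ✗ · (5,1)1 2/3 ✓ · (5,2)1 3/3 ✓ · (5,3)1 1/1 ✓
Unsatisfied: (3,0), (3,2), (4,0), (5,0) — 4 in total.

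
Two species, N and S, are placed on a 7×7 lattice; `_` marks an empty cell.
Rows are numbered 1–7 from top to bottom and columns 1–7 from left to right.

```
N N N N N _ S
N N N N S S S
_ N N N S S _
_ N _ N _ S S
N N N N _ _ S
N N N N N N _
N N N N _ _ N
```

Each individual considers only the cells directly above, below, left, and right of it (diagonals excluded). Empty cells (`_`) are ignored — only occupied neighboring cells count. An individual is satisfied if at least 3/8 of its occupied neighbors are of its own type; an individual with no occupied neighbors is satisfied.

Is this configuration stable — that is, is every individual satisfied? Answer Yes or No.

(1,1)N 2/2 ✓
(1,2)N 3/3 ✓
(1,3)N 3/3 ✓
(1,4)N 3/3 ✓
(1,5)N 1/2 ✓
(1,7)S 1/1 ✓
(2,1)N 2/2 ✓
(2,2)N 4/4 ✓
(2,3)N 4/4 ✓
(2,4)N 3/4 ✓
(2,5)S 2/4 ✓
(2,6)S 3/3 ✓
(2,7)S 2/2 ✓
(3,2)N 3/3 ✓
(3,3)N 3/3 ✓
(3,4)N 3/4 ✓
(3,5)S 2/3 ✓
(3,6)S 3/3 ✓
(4,2)N 2/2 ✓
(4,4)N 2/2 ✓
(4,6)S 2/2 ✓
(4,7)S 2/2 ✓
(5,1)N 2/2 ✓
(5,2)N 4/4 ✓
(5,3)N 3/3 ✓
(5,4)N 3/3 ✓
(5,7)S 1/1 ✓
(6,1)N 3/3 ✓
(6,2)N 4/4 ✓
(6,3)N 4/4 ✓
(6,4)N 4/4 ✓
(6,5)N 2/2 ✓
(6,6)N 1/1 ✓
(7,1)N 2/2 ✓
(7,2)N 3/3 ✓
(7,3)N 3/3 ✓
(7,4)N 2/2 ✓
(7,7)N 0/0 ✓
All meet the threshold, so the configuration is stable.

Yes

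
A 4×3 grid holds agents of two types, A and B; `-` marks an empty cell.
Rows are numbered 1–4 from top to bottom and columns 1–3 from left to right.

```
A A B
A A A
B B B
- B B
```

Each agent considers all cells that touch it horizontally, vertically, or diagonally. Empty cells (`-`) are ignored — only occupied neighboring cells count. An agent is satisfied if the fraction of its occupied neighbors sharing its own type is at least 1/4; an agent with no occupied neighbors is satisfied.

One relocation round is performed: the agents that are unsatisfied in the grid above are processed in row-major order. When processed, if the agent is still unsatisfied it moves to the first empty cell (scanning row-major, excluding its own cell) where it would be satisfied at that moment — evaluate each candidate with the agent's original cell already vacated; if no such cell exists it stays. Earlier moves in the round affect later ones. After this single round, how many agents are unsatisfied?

Initially unsatisfied (in order): (1,3).
  (1,3) → (4,1).
Resulting grid:
A A -
A A A
B B B
B B B
All satisfied now.

0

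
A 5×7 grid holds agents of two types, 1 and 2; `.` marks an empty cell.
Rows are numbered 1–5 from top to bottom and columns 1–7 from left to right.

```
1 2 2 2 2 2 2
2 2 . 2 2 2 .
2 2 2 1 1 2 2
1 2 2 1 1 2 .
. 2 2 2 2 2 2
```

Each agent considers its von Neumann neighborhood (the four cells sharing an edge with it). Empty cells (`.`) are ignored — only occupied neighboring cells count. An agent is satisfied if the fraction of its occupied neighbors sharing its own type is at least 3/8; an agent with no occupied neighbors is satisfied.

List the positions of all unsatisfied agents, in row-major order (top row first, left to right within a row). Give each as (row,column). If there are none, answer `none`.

(1,1), (4,1)

Row 1: (1,1)1 0/2 ✗ · (1,2)2 2/3 ✓ · (1,3)2 2/2 ✓ · (1,4)2 3/3 ✓ · (1,5)2 3/3 ✓ · (1,6)2 3/3 ✓ · (1,7)2 1/1 ✓
Row 2: (2,1)2 2/3 ✓ · (2,2)2 3/3 ✓ · (2,4)2 2/3 ✓ · (2,5)2 3/4 ✓ · (2,6)2 3/3 ✓
Row 3: (3,1)2 2/3 ✓ · (3,2)2 4/4 ✓ · (3,3)2 2/3 ✓ · (3,4)1 2/4 ✓ · (3,5)1 2/4 ✓ · (3,6)2 3/4 ✓ · (3,7)2 1/1 ✓
Row 4: (4,1)1 0/2 ✗ · (4,2)2 3/4 ✓ · (4,3)2 3/4 ✓ · (4,4)1 2/4 ✓ · (4,5)1 2/4 ✓ · (4,6)2 2/3 ✓
Row 5: (5,2)2 2/2 ✓ · (5,3)2 3/3 ✓ · (5,4)2 2/3 ✓ · (5,5)2 2/3 ✓ · (5,6)2 3/3 ✓ · (5,7)2 1/1 ✓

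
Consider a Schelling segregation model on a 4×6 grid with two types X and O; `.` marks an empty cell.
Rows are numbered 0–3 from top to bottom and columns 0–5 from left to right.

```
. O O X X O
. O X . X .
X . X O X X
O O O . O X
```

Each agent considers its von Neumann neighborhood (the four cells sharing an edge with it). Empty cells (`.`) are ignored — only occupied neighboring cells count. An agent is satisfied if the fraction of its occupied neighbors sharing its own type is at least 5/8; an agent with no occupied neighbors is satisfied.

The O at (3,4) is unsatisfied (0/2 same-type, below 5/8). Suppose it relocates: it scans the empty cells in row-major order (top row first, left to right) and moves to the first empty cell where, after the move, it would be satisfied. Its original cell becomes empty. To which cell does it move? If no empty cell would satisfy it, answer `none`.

(0,0)

Vacating (3,4). Empty cells in order:
  (0,0): 1/1 same-type → satisfied — stop here.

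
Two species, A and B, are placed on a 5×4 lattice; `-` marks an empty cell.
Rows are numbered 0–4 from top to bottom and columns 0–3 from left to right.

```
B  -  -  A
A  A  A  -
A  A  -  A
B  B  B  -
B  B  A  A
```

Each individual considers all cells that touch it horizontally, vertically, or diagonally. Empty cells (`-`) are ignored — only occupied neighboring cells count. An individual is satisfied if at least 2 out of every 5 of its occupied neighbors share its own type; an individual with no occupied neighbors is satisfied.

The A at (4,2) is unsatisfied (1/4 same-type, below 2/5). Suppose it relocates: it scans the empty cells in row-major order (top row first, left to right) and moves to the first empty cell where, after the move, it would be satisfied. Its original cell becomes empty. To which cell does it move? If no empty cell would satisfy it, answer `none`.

(0,1)

Vacating (4,2). Empty cells in order:
  (0,1): 3/4 same-type → satisfied — stop here.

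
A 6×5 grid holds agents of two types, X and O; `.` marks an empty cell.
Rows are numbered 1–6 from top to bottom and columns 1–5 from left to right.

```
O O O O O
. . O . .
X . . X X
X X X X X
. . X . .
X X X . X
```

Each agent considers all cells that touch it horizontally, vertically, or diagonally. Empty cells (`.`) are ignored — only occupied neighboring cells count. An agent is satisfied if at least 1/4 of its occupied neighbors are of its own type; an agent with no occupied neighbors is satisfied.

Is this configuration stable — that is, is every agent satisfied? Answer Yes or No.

Row 1: (1,1)O 1/1 ok · (1,2)O 3/3 ok · (1,3)O 3/3 ok · (1,4)O 3/3 ok · (1,5)O 1/1 ok
Row 2: (2,3)O 3/4 ok
Row 3: (3,1)X 2/2 ok · (3,4)X 4/5 ok · (3,5)X 3/3 ok
Row 4: (4,1)X 2/2 ok · (4,2)X 4/4 ok · (4,3)X 4/4 ok · (4,4)X 5/5 ok · (4,5)X 3/3 ok
Row 5: (5,3)X 5/5 ok
Row 6: (6,1)X 1/1 ok · (6,2)X 3/3 ok · (6,3)X 2/2 ok · (6,5)X 0/0 ok
All meet the threshold, so the configuration is stable.

Yes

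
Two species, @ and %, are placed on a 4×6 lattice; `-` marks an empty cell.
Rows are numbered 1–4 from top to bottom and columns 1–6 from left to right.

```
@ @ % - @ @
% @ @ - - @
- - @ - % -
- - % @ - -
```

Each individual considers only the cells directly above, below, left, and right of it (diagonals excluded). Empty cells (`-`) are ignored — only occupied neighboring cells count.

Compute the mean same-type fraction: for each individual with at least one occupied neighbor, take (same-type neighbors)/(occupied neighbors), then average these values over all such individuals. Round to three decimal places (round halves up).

0.500

(1,1)@ 1/2
(1,2)@ 2/3
(1,3)% 0/2
(1,5)@ 1/1
(1,6)@ 2/2
(2,1)% 0/2
(2,2)@ 2/3
(2,3)@ 2/3
(2,6)@ 1/1
(3,3)@ 1/2
(3,5)% — no occupied neighbors
(4,3)% 0/2
(4,4)@ 0/1
Sum over 12 individuals: 1/2 + 2/3 + 0/2 + 1/1 + 2/2 + 0/2 + 2/3 + 2/3 + 1/1 + 1/2 + 0/2 + 0/1 = 6; mean = 6 ÷ 12 = 1/2 = 0.5 → 0.500.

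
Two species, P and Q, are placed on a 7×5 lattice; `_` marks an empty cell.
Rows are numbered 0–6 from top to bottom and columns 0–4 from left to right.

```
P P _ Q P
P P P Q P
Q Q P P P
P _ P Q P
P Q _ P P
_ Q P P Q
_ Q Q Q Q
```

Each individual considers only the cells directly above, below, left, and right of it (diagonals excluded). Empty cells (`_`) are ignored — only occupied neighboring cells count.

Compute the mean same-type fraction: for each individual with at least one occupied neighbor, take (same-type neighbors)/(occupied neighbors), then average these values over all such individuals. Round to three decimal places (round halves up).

0.603

Row 0: (0,0)P 2/2 · (0,1)P 2/2 · (0,3)Q 1/2 · (0,4)P 1/2
Row 1: (1,0)P 2/3 · (1,1)P 3/4 · (1,2)P 2/3 · (1,3)Q 1/4 · (1,4)P 2/3
Row 2: (2,0)Q 1/3 · (2,1)Q 1/3 · (2,2)P 3/4 · (2,3)P 2/4 · (2,4)P 3/3
Row 3: (3,0)P 1/2 · (3,2)P 1/2 · (3,3)Q 0/4 · (3,4)P 2/3
Row 4: (4,0)P 1/2 · (4,1)Q 1/2 · (4,3)P 2/3 · (4,4)P 2/3
Row 5: (5,1)Q 2/3 · (5,2)P 1/3 · (5,3)P 2/4 · (5,4)Q 1/3
Row 6: (6,1)Q 2/2 · (6,2)Q 2/3 · (6,3)Q 2/3 · (6,4)Q 2/2
Sum over 30 individuals: 2/2 + 2/2 + 1/2 + 1/2 + 2/3 + 3/4 + 2/3 + 1/4 + 2/3 + 1/3 + 1/3 + 3/4 + 2/4 + 3/3 + 1/2 + 1/2 + 0/4 + 2/3 + 1/2 + 1/2 + 2/3 + 2/3 + 2/3 + 1/3 + 2/4 + 1/3 + 2/2 + 2/3 + 2/3 + 2/2 = 217/12; mean = 217/12 ÷ 30 = 217/360 = 0.602777… → 0.603.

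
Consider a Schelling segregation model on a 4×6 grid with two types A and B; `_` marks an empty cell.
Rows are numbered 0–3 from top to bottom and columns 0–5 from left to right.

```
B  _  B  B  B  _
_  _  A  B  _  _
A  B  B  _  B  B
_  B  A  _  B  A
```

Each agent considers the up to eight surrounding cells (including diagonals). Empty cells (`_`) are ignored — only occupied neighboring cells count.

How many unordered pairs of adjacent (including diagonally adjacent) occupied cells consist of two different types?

Scan each occupied cell's neighbors to the right and below (and the two forward diagonals) so each pair is counted once.
From row 0: 2 unlike of 7 pairs (running 2/7).
From row 1: 3 unlike of 5 pairs (running 5/12).
From row 2: 6 unlike of 12 pairs (running 11/24).
From row 3: 2 unlike of 2 pairs (running 13/26).
Total adjacent occupied pairs: 26; unlike-type pairs: 13.

13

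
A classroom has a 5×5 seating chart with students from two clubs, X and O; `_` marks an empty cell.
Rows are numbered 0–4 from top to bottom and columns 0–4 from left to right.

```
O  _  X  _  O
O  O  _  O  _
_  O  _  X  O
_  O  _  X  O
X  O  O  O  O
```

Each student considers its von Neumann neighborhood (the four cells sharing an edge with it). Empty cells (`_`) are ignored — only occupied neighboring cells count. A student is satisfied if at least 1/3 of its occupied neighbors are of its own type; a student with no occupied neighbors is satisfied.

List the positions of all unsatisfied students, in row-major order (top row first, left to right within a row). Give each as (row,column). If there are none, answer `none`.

Row 0: (0,0)O 1/1 satisfied · (0,2)X 0/0 satisfied · (0,4)O 0/0 satisfied
Row 1: (1,0)O 2/2 satisfied · (1,1)O 2/2 satisfied · (1,3)O 0/1 not
Row 2: (2,1)O 2/2 satisfied · (2,3)X 1/3 satisfied · (2,4)O 1/2 satisfied
Row 3: (3,1)O 2/2 satisfied · (3,3)X 1/3 satisfied · (3,4)O 2/3 satisfied
Row 4: (4,0)X 0/1 not · (4,1)O 2/3 satisfied · (4,2)O 2/2 satisfied · (4,3)O 2/3 satisfied · (4,4)O 2/2 satisfied

(1,3), (4,0)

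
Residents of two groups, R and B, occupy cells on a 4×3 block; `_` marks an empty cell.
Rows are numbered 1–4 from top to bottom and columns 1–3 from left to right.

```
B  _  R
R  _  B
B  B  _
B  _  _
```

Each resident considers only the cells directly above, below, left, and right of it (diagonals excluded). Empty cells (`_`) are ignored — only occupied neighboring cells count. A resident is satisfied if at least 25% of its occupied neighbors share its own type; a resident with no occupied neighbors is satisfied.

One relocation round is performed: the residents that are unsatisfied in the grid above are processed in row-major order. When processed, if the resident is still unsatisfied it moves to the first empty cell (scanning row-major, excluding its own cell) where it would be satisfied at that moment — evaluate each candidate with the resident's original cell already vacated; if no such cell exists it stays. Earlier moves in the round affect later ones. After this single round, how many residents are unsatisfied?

Initially unsatisfied (in order): (1,1), (1,3), (2,1), (2,3).
  (1,1) → (2,2).
  (1,3) → (1,1).
  (2,1): now satisfied by earlier moves; stays.
  (2,3): now satisfied by earlier moves; stays.
Resulting grid:
R _ _
R B B
B B _
B _ _
All satisfied now.

0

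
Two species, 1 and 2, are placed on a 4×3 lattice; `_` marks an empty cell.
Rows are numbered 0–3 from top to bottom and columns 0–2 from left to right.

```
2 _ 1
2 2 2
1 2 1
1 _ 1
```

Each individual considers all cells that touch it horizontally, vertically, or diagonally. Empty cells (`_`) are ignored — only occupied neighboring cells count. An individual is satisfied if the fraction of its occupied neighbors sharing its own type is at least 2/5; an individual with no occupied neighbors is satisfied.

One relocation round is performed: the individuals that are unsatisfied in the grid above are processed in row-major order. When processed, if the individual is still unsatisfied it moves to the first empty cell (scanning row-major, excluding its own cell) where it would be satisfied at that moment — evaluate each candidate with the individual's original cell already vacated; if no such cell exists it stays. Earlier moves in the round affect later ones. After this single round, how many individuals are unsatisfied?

1

Initially unsatisfied (in order): (0,2), (2,0), (2,2).
  (0,2) → (3,1).
  (2,0): now satisfied by earlier moves; stays.
  (2,2): now satisfied by earlier moves; stays.
Resulting grid:
2 _ _
2 2 2
1 2 1
1 1 1
Unsatisfied now: (2,1).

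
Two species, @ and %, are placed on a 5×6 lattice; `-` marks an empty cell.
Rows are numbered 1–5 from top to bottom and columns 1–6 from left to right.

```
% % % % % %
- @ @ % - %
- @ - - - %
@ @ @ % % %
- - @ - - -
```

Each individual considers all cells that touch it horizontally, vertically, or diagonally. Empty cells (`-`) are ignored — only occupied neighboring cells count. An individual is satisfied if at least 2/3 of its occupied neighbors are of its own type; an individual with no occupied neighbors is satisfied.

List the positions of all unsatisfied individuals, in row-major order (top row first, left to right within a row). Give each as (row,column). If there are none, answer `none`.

(1,1), (1,2), (1,3), (2,2), (2,3), (4,4)

Row 1: (1,1)% 1/2 unhappy · (1,2)% 2/4 unhappy · (1,3)% 3/5 unhappy · (1,4)% 3/4 ok · (1,5)% 4/4 ok · (1,6)% 2/2 ok
Row 2: (2,2)@ 2/5 unhappy · (2,3)@ 2/6 unhappy · (2,4)% 3/4 ok · (2,6)% 3/3 ok
Row 3: (3,2)@ 5/5 ok · (3,6)% 3/3 ok
Row 4: (4,1)@ 2/2 ok · (4,2)@ 4/4 ok · (4,3)@ 3/4 ok · (4,4)% 1/3 unhappy · (4,5)% 3/3 ok · (4,6)% 2/2 ok
Row 5: (5,3)@ 2/3 ok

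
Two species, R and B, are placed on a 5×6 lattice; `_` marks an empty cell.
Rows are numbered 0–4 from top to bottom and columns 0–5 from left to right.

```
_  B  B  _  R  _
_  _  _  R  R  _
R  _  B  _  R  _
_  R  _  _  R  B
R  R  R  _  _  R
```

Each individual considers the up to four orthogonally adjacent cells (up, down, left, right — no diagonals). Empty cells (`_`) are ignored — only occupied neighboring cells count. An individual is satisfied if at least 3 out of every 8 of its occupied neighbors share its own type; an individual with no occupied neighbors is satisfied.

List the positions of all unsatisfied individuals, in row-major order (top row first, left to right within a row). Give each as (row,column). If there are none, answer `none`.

Row 0: (0,1)B 1/1 ok · (0,2)B 1/1 ok · (0,4)R 1/1 ok
Row 1: (1,3)R 1/1 ok · (1,4)R 3/3 ok
Row 2: (2,0)R 0/0 ok · (2,2)B 0/0 ok · (2,4)R 2/2 ok
Row 3: (3,1)R 1/1 ok · (3,4)R 1/2 ok · (3,5)B 0/2 unhappy
Row 4: (4,0)R 1/1 ok · (4,1)R 3/3 ok · (4,2)R 1/1 ok · (4,5)R 0/1 unhappy

(3,5), (4,5)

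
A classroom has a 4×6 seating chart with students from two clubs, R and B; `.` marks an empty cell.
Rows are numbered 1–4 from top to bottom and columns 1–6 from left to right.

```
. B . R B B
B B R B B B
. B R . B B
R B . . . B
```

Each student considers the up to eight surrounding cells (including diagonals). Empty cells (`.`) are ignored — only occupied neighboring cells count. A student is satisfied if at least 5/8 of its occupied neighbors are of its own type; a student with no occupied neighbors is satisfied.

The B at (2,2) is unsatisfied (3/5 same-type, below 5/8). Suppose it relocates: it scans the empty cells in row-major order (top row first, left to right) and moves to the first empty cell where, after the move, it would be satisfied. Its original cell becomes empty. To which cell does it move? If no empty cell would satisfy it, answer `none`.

(1,1)

Vacating (2,2). Empty cells in order:
  (1,1): 2/2 same-type → satisfied — stop here.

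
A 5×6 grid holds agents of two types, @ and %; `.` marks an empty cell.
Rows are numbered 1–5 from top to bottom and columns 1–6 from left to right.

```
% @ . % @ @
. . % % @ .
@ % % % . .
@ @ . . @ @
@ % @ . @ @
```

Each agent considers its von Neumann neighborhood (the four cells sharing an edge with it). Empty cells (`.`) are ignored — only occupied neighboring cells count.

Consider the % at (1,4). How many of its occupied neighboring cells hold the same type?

1

Occupied neighbors of (1,4): (2,4)=%, (1,5)=@.
Same type (%): 1 of 2.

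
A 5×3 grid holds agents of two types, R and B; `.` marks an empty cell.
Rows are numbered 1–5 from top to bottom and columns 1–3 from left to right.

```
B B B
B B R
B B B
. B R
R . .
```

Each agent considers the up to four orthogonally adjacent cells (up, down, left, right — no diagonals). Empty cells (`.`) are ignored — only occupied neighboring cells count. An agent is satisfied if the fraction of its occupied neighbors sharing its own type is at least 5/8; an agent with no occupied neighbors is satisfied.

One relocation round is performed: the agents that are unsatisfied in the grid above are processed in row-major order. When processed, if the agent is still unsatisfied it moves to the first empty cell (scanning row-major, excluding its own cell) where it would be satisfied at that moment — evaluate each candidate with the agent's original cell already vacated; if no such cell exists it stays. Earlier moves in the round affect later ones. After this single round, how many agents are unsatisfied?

Initially unsatisfied (in order): (1,3), (2,3), (3,3), (4,2), (4,3).
  (1,3) → (4,1).
  (2,3) → (5,3).
  (3,3) → (1,3).
  (4,2): now satisfied by earlier moves; stays.
  (4,3) → (5,2).
Resulting grid:
B B B
B B .
B B .
B B .
R R R
Unsatisfied now: (5,1).

1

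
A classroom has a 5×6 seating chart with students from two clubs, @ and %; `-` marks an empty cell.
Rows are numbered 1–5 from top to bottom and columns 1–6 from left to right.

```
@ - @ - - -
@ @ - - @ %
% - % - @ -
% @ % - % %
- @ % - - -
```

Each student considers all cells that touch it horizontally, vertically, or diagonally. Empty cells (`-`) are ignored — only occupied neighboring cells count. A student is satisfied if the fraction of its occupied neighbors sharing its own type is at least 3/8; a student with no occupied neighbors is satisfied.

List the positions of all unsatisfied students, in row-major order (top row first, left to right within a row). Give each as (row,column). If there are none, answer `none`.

(2,6), (3,1), (3,3), (3,5), (4,1), (4,2), (5,2), (5,3)

(1,1)@ 2/2 satisfied
(1,3)@ 1/1 satisfied
(2,1)@ 2/3 satisfied
(2,2)@ 3/5 satisfied
(2,5)@ 1/2 satisfied
(2,6)% 0/2 not
(3,1)% 1/4 not
(3,3)% 1/3 not
(3,5)@ 1/4 not
(4,1)% 1/3 not
(4,2)@ 1/6 not
(4,3)% 2/4 satisfied
(4,5)% 1/2 satisfied
(4,6)% 1/2 satisfied
(5,2)@ 1/4 not
(5,3)% 1/3 not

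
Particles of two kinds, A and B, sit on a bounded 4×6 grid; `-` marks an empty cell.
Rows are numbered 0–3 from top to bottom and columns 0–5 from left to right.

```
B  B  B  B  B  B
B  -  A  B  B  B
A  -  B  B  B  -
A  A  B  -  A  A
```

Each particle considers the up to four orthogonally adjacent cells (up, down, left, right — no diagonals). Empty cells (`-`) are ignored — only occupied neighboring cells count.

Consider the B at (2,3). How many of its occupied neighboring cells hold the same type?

Occupied neighbors of (2,3): (1,3)=B, (2,2)=B, (2,4)=B.
Same type (B): 3 of 3.

3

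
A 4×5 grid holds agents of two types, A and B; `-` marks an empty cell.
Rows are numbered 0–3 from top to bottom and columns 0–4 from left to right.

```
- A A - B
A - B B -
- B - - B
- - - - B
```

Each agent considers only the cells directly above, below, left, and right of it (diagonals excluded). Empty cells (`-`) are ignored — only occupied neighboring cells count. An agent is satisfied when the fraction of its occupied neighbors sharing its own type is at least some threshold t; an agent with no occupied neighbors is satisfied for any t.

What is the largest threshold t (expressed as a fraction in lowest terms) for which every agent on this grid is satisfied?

(0,1)A 1/1
(0,2)A 1/2
(0,4)B — no occupied neighbors
(1,0)A — no occupied neighbors
(1,2)B 1/2
(1,3)B 1/1
(2,1)B — no occupied neighbors
(2,4)B 1/1
(3,4)B 1/1
The smallest same-type fraction is 1/2 at (0,2), which reduces to 1/2. Any threshold above that leaves this agent unsatisfied.

1/2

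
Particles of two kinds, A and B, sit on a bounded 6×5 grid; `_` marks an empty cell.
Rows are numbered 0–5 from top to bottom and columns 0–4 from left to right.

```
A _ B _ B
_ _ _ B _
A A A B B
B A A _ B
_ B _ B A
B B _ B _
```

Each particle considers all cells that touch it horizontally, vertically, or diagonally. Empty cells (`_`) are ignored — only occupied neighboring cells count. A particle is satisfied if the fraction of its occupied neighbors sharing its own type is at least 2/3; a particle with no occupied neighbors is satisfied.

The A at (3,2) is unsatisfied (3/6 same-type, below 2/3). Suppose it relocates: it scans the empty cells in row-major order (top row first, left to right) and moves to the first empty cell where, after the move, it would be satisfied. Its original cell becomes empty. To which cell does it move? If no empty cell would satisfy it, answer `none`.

Vacating (3,2). Empty cells in order:
  (0,1): 1/2 same-type → still unsatisfied.
  (0,3): 0/3 same-type → still unsatisfied.
  (1,0): 3/3 same-type → satisfied — stop here.

(1,0)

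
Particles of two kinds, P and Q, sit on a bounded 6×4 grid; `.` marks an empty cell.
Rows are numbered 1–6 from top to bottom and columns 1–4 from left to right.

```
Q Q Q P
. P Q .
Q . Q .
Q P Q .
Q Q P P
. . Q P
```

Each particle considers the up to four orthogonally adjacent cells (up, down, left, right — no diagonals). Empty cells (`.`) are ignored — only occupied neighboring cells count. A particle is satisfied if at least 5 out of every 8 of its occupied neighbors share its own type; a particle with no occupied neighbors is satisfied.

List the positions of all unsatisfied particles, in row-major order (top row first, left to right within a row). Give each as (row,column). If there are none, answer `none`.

Row 1: (1,1)Q 1/1 ✓ · (1,2)Q 2/3 ✓ · (1,3)Q 2/3 ✓ · (1,4)P 0/1 ✗
Row 2: (2,2)P 0/2 ✗ · (2,3)Q 2/3 ✓
Row 3: (3,1)Q 1/1 ✓ · (3,3)Q 2/2 ✓
Row 4: (4,1)Q 2/3 ✓ · (4,2)P 0/3 ✗ · (4,3)Q 1/3 ✗
Row 5: (5,1)Q 2/2 ✓ · (5,2)Q 1/3 ✗ · (5,3)P 1/4 ✗ · (5,4)P 2/2 ✓
Row 6: (6,3)Q 0/2 ✗ · (6,4)P 1/2 ✗

(1,4), (2,2), (4,2), (4,3), (5,2), (5,3), (6,3), (6,4)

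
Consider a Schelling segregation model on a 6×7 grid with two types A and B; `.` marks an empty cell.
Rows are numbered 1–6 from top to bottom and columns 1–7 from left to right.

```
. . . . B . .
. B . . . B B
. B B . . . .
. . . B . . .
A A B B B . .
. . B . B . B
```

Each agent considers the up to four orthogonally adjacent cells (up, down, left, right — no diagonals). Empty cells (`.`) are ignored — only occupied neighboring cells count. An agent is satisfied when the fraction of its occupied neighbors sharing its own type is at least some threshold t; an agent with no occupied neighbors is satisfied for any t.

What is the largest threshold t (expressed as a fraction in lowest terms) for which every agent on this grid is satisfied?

1/2

(1,5)B — no occupied neighbors
(2,2)B 1/1
(2,6)B 1/1
(2,7)B 1/1
(3,2)B 2/2
(3,3)B 1/1
(4,4)B 1/1
(5,1)A 1/1
(5,2)A 1/2
(5,3)B 2/3
(5,4)B 3/3
(5,5)B 2/2
(6,3)B 1/1
(6,5)B 1/1
(6,7)B — no occupied neighbors
The smallest same-type fraction is 1/2 at (5,2), which reduces to 1/2. Any threshold above that leaves this agent unsatisfied.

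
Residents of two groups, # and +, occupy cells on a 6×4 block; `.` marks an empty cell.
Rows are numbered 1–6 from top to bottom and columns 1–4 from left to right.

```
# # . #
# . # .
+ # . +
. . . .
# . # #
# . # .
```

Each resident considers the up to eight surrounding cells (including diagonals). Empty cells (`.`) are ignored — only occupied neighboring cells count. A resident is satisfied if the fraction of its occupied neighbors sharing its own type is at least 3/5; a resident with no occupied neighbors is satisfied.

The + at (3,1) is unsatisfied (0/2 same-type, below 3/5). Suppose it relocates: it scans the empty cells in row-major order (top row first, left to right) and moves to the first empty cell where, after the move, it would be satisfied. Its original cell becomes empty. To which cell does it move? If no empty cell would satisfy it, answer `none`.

Vacating (3,1). Empty cells in order:
  (1,3): 0/3 same-type → still unsatisfied.
  (2,2): 0/5 same-type → still unsatisfied.
  (2,4): 1/3 same-type → still unsatisfied.
  (3,3): 1/3 same-type → still unsatisfied.
  (4,1): 0/2 same-type → still unsatisfied.
  (4,2): 0/3 same-type → still unsatisfied.
  (4,3): 1/4 same-type → still unsatisfied.
  (4,4): 1/3 same-type → still unsatisfied.
  (5,2): 0/4 same-type → still unsatisfied.
  (6,2): 0/4 same-type → still unsatisfied.
  (6,4): 0/3 same-type → still unsatisfied.

none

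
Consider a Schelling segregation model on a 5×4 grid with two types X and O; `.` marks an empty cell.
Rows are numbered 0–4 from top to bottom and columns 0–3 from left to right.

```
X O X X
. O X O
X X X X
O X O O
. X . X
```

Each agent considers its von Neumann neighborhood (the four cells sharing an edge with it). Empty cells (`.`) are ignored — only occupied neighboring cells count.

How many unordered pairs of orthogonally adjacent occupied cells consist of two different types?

13

Scan each occupied cell's neighbors to the right and below so each pair is counted once.
From row 0: 3 unlike of 6 pairs (running 3/6).
From row 1: 4 unlike of 5 pairs (running 7/11).
From row 2: 3 unlike of 7 pairs (running 10/18).
From row 3: 3 unlike of 5 pairs (running 13/23).
Total adjacent occupied pairs: 23; unlike-type pairs: 13.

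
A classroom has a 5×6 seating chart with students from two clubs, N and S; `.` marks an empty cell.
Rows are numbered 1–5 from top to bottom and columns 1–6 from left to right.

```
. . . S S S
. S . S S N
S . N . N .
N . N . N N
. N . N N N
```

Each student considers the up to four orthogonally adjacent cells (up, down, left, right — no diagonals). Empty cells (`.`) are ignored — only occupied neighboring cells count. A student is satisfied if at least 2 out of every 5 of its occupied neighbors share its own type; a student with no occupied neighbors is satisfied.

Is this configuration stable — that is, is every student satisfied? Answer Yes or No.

No

Row 1: (1,4)S 2/2 ok · (1,5)S 3/3 ok · (1,6)S 1/2 ok
Row 2: (2,2)S 0/0 ok · (2,4)S 2/2 ok · (2,5)S 2/4 ok · (2,6)N 0/2 unhappy
Row 3: (3,1)S 0/1 unhappy · (3,3)N 1/1 ok · (3,5)N 1/2 ok
Row 4: (4,1)N 0/1 unhappy · (4,3)N 1/1 ok · (4,5)N 3/3 ok · (4,6)N 2/2 ok
Row 5: (5,2)N 0/0 ok · (5,4)N 1/1 ok · (5,5)N 3/3 ok · (5,6)N 2/2 ok
For instance (2,6) has only 0/2 same-type neighbors, below 2/5.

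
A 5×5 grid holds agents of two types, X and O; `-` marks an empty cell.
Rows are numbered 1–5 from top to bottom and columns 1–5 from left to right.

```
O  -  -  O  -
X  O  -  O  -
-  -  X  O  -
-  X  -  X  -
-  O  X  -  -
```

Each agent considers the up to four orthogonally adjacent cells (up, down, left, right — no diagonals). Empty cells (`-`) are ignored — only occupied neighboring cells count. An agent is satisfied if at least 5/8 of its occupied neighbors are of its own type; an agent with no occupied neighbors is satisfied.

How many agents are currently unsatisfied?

Row 1: (1,1)O 0/1 not · (1,4)O 1/1 satisfied
Row 2: (2,1)X 0/2 not · (2,2)O 0/1 not · (2,4)O 2/2 satisfied
Row 3: (3,3)X 0/1 not · (3,4)O 1/3 not
Row 4: (4,2)X 0/1 not · (4,4)X 0/1 not
Row 5: (5,2)O 0/2 not · (5,3)X 0/1 not
Unsatisfied: (1,1), (2,1), (2,2), (3,3), (3,4), (4,2), (4,4), (5,2), (5,3) — 9 in total.

9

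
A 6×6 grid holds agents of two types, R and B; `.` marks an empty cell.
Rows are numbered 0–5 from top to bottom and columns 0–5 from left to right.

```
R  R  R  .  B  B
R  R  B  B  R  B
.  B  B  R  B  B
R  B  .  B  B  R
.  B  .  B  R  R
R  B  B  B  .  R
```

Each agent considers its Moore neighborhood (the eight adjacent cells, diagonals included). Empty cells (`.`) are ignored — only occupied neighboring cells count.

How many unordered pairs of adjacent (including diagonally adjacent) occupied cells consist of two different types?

32

Scan each occupied cell's neighbors to the right and below (and the two forward diagonals) so each pair is counted once.
From row 0: 5 unlike of 16 pairs (running 5/16).
From row 1: 10 unlike of 19 pairs (running 15/35).
From row 2: 7 unlike of 15 pairs (running 22/50).
From row 3: 6 unlike of 12 pairs (running 28/62).
From row 4: 3 unlike of 10 pairs (running 31/72).
From row 5: 1 unlike of 3 pairs (running 32/75).
Total adjacent occupied pairs: 75; unlike-type pairs: 32.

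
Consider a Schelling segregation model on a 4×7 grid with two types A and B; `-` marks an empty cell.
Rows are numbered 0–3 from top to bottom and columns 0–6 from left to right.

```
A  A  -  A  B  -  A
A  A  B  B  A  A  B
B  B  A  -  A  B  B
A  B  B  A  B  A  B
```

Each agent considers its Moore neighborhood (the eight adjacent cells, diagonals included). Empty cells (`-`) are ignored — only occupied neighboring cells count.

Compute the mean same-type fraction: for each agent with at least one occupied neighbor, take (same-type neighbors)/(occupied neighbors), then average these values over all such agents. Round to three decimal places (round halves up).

0.464

(0,0)A 3/3
(0,1)A 3/4
(0,3)A 1/4
(0,4)B 1/4
(0,6)A 1/2
(1,0)A 3/5
(1,1)A 4/7
(1,2)B 2/6
(1,3)B 2/6
(1,4)A 3/6
(1,5)A 3/7
(1,6)B 2/4
(2,0)B 2/5
(2,1)B 4/8
(2,2)A 2/7
(2,4)A 4/7
(2,5)B 4/8
(2,6)B 3/5
(3,0)A 0/3
(3,1)B 3/5
(3,2)B 2/4
(3,3)A 2/4
(3,4)B 1/4
(3,5)A 1/5
(3,6)B 2/3
Sum over 25 agents: 3/3 + 3/4 + 1/4 + 1/4 + 1/2 + 3/5 + 4/7 + 2/6 + 2/6 + 3/6 + 3/7 + 2/4 + 2/5 + 4/8 + 2/7 + 4/7 + 4/8 + 3/5 + 0/3 + 3/5 + 2/4 + 2/4 + 1/4 + 1/5 + 2/3 = 1217/105; mean = 1217/105 ÷ 25 = 1217/2625 = 0.463619… → 0.464.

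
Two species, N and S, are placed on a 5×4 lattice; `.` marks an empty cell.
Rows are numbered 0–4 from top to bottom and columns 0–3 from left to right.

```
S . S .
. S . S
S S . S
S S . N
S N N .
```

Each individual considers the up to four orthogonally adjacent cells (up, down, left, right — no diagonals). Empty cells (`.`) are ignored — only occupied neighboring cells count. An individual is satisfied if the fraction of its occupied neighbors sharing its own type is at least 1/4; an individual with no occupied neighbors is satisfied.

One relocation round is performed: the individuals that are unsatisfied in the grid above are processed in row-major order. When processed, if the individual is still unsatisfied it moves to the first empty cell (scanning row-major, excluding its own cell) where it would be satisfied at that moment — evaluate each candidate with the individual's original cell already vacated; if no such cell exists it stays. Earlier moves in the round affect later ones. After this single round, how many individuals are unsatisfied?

Initially unsatisfied (in order): (3,3).
  (3,3) → (3,2).
Resulting grid:
S . S .
. S . S
S S . S
S S N .
S N N .
All satisfied now.

0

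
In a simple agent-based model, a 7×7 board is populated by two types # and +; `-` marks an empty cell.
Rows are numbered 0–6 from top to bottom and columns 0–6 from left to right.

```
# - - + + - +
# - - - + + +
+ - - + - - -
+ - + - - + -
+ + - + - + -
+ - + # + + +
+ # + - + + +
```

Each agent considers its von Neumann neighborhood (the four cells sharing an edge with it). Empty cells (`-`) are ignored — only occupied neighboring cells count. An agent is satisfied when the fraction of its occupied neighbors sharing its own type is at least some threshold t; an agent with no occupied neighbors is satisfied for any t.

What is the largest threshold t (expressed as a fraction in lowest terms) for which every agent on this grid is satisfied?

(0,0)# 1/1
(0,3)+ 1/1
(0,4)+ 2/2
(0,6)+ 1/1
(1,0)# 1/2
(1,4)+ 2/2
(1,5)+ 2/2
(1,6)+ 2/2
(2,0)+ 1/2
(2,3)+ — no occupied neighbors
(3,0)+ 2/2
(3,2)+ — no occupied neighbors
(3,5)+ 1/1
(4,0)+ 3/3
(4,1)+ 1/1
(4,3)+ 0/1
(4,5)+ 2/2
(5,0)+ 2/2
(5,2)+ 1/2
(5,3)# 0/3
(5,4)+ 2/3
(5,5)+ 4/4
(5,6)+ 2/2
(6,0)+ 1/2
(6,1)# 0/2
(6,2)+ 1/2
(6,4)+ 2/2
(6,5)+ 3/3
(6,6)+ 2/2
The smallest same-type fraction is 0/1 at (4,3), which reduces to 0/1. Any threshold above that leaves this agent unsatisfied.

0/1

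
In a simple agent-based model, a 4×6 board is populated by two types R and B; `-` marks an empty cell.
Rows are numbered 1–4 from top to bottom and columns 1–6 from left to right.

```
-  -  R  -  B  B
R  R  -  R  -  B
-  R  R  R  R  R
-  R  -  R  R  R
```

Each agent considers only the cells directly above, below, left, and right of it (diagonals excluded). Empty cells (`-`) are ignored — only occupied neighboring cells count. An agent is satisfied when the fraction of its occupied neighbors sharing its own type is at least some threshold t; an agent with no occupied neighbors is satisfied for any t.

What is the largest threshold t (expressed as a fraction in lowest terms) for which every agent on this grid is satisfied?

1/2

Row 1: (1,3)R — no occupied neighbors · (1,5)B 1/1 · (1,6)B 2/2
Row 2: (2,1)R 1/1 · (2,2)R 2/2 · (2,4)R 1/1 · (2,6)B 1/2
Row 3: (3,2)R 3/3 · (3,3)R 2/2 · (3,4)R 4/4 · (3,5)R 3/3 · (3,6)R 2/3
Row 4: (4,2)R 1/1 · (4,4)R 2/2 · (4,5)R 3/3 · (4,6)R 2/2
The smallest same-type fraction is 1/2 at (2,6), which reduces to 1/2. Any threshold above that leaves this agent unsatisfied.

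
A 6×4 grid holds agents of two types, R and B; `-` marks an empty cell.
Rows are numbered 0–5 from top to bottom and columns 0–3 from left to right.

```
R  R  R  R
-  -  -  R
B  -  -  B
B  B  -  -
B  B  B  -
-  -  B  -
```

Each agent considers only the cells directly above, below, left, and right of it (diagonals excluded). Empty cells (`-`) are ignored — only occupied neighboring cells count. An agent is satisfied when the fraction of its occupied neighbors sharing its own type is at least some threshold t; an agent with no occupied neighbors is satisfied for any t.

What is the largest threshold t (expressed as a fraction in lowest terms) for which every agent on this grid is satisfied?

(0,0)R 1/1
(0,1)R 2/2
(0,2)R 2/2
(0,3)R 2/2
(1,3)R 1/2
(2,0)B 1/1
(2,3)B 0/1
(3,0)B 3/3
(3,1)B 2/2
(4,0)B 2/2
(4,1)B 3/3
(4,2)B 2/2
(5,2)B 1/1
The smallest same-type fraction is 0/1 at (2,3), which reduces to 0/1. Any threshold above that leaves this agent unsatisfied.

0/1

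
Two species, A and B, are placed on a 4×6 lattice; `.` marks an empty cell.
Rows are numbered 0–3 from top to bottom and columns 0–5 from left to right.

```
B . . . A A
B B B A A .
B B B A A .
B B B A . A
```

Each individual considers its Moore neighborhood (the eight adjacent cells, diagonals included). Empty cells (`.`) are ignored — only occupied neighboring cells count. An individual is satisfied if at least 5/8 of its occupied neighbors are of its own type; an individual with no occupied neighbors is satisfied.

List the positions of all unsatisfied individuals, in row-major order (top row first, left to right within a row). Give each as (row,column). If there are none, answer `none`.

(1,2), (2,3), (3,2), (3,3)

(0,0)B 2/2 ✓
(0,4)A 3/3 ✓
(0,5)A 2/2 ✓
(1,0)B 4/4 ✓
(1,1)B 6/6 ✓
(1,2)B 3/5 ✗
(1,3)A 4/6 ✓
(1,4)A 5/5 ✓
(2,0)B 5/5 ✓
(2,1)B 8/8 ✓
(2,2)B 5/8 ✓
(2,3)A 4/7 ✗
(2,4)A 5/5 ✓
(3,0)B 3/3 ✓
(3,1)B 5/5 ✓
(3,2)B 3/5 ✗
(3,3)A 2/4 ✗
(3,5)A 1/1 ✓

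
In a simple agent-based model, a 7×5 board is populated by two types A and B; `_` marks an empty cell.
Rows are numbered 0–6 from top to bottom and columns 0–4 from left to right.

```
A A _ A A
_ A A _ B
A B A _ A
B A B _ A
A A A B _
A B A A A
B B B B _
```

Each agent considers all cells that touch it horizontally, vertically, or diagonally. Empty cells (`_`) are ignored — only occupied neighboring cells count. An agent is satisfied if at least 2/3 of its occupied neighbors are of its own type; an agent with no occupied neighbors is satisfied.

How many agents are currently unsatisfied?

22

(0,0)A 2/2 satisfied
(0,1)A 3/3 satisfied
(0,3)A 2/3 satisfied
(0,4)A 1/2 not
(1,1)A 5/6 satisfied
(1,2)A 4/5 satisfied
(1,4)B 0/3 not
(2,0)A 2/4 not
(2,1)B 2/7 not
(2,2)A 3/5 not
(2,4)A 1/2 not
(3,0)B 1/5 not
(3,1)A 5/8 not
(3,2)B 2/6 not
(3,4)A 1/2 not
(4,0)A 3/5 not
(4,1)A 5/8 not
(4,2)A 4/7 not
(4,3)B 1/6 not
(5,0)A 2/5 not
(5,1)B 3/8 not
(5,2)A 3/8 not
(5,3)A 3/6 not
(5,4)A 1/3 not
(6,0)B 2/3 satisfied
(6,1)B 3/5 not
(6,2)B 3/5 not
(6,3)B 1/4 not
Unsatisfied: (0,4), (1,4), (2,0), (2,1), (2,2), (2,4), (3,0), (3,1), (3,2), (3,4), (4,0), (4,1), (4,2), (4,3), (5,0), (5,1), (5,2), (5,3), (5,4), (6,1), (6,2), (6,3) — 22 in total.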